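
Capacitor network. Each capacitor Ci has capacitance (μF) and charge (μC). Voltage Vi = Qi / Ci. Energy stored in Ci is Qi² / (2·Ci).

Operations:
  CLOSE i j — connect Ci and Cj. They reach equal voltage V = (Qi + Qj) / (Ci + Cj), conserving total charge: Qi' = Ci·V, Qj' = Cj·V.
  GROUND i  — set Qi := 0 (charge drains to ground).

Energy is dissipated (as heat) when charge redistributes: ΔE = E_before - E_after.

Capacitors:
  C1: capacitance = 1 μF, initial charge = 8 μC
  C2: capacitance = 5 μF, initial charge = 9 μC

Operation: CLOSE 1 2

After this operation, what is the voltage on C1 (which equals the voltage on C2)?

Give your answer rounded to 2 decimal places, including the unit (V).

Answer: 2.83 V

Derivation:
Initial: C1(1μF, Q=8μC, V=8.00V), C2(5μF, Q=9μC, V=1.80V)
Op 1: CLOSE 1-2: Q_total=17.00, C_total=6.00, V=2.83; Q1=2.83, Q2=14.17; dissipated=16.017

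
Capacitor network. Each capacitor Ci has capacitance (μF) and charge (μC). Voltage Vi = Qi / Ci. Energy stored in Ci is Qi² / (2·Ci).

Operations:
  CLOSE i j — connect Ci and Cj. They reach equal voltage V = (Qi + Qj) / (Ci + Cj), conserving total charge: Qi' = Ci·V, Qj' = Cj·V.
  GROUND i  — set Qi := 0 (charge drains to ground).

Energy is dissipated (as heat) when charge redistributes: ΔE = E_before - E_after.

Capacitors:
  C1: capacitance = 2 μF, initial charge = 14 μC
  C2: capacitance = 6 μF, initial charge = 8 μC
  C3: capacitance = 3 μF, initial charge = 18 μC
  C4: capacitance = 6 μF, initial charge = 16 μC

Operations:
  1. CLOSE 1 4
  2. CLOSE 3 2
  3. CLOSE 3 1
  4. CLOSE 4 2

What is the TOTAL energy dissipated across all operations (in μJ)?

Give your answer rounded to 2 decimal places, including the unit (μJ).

Answer: 37.42 μJ

Derivation:
Initial: C1(2μF, Q=14μC, V=7.00V), C2(6μF, Q=8μC, V=1.33V), C3(3μF, Q=18μC, V=6.00V), C4(6μF, Q=16μC, V=2.67V)
Op 1: CLOSE 1-4: Q_total=30.00, C_total=8.00, V=3.75; Q1=7.50, Q4=22.50; dissipated=14.083
Op 2: CLOSE 3-2: Q_total=26.00, C_total=9.00, V=2.89; Q3=8.67, Q2=17.33; dissipated=21.778
Op 3: CLOSE 3-1: Q_total=16.17, C_total=5.00, V=3.23; Q3=9.70, Q1=6.47; dissipated=0.445
Op 4: CLOSE 4-2: Q_total=39.83, C_total=12.00, V=3.32; Q4=19.92, Q2=19.92; dissipated=1.112
Total dissipated: 37.418 μJ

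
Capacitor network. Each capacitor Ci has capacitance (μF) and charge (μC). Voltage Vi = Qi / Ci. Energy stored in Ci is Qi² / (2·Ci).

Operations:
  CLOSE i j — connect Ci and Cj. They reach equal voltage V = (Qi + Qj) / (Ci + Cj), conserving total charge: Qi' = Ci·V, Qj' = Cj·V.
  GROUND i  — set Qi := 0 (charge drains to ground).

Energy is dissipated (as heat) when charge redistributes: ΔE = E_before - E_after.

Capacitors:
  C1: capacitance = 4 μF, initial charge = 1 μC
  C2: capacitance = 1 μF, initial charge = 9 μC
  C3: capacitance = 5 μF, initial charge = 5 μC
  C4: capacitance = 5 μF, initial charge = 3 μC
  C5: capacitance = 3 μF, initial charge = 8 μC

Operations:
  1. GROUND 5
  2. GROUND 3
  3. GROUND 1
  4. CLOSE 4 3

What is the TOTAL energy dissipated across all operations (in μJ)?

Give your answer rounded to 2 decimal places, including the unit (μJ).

Answer: 13.74 μJ

Derivation:
Initial: C1(4μF, Q=1μC, V=0.25V), C2(1μF, Q=9μC, V=9.00V), C3(5μF, Q=5μC, V=1.00V), C4(5μF, Q=3μC, V=0.60V), C5(3μF, Q=8μC, V=2.67V)
Op 1: GROUND 5: Q5=0; energy lost=10.667
Op 2: GROUND 3: Q3=0; energy lost=2.500
Op 3: GROUND 1: Q1=0; energy lost=0.125
Op 4: CLOSE 4-3: Q_total=3.00, C_total=10.00, V=0.30; Q4=1.50, Q3=1.50; dissipated=0.450
Total dissipated: 13.742 μJ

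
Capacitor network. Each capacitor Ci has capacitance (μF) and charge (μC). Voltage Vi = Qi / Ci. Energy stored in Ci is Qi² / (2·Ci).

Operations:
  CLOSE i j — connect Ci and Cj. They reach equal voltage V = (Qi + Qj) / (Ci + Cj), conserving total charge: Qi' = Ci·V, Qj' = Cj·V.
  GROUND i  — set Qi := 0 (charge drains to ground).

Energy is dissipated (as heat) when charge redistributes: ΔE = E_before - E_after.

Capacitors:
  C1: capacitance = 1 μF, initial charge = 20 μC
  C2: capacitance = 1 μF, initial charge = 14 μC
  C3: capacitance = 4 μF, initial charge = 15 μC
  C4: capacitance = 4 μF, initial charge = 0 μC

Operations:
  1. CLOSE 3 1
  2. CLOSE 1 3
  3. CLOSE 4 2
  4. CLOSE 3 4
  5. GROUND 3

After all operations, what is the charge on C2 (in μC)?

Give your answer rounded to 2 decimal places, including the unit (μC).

Answer: 2.80 μC

Derivation:
Initial: C1(1μF, Q=20μC, V=20.00V), C2(1μF, Q=14μC, V=14.00V), C3(4μF, Q=15μC, V=3.75V), C4(4μF, Q=0μC, V=0.00V)
Op 1: CLOSE 3-1: Q_total=35.00, C_total=5.00, V=7.00; Q3=28.00, Q1=7.00; dissipated=105.625
Op 2: CLOSE 1-3: Q_total=35.00, C_total=5.00, V=7.00; Q1=7.00, Q3=28.00; dissipated=0.000
Op 3: CLOSE 4-2: Q_total=14.00, C_total=5.00, V=2.80; Q4=11.20, Q2=2.80; dissipated=78.400
Op 4: CLOSE 3-4: Q_total=39.20, C_total=8.00, V=4.90; Q3=19.60, Q4=19.60; dissipated=17.640
Op 5: GROUND 3: Q3=0; energy lost=48.020
Final charges: Q1=7.00, Q2=2.80, Q3=0.00, Q4=19.60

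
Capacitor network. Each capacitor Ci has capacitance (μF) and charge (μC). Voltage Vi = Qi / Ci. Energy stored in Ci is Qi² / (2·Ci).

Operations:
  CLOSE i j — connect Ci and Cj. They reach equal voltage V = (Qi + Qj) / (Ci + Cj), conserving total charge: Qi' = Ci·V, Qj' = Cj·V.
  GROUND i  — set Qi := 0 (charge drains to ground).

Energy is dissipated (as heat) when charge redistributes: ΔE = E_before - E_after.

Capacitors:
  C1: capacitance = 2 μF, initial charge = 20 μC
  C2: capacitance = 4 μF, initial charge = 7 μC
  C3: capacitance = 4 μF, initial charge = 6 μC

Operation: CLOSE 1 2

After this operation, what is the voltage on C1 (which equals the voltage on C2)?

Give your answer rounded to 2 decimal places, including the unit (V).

Initial: C1(2μF, Q=20μC, V=10.00V), C2(4μF, Q=7μC, V=1.75V), C3(4μF, Q=6μC, V=1.50V)
Op 1: CLOSE 1-2: Q_total=27.00, C_total=6.00, V=4.50; Q1=9.00, Q2=18.00; dissipated=45.375

Answer: 4.50 V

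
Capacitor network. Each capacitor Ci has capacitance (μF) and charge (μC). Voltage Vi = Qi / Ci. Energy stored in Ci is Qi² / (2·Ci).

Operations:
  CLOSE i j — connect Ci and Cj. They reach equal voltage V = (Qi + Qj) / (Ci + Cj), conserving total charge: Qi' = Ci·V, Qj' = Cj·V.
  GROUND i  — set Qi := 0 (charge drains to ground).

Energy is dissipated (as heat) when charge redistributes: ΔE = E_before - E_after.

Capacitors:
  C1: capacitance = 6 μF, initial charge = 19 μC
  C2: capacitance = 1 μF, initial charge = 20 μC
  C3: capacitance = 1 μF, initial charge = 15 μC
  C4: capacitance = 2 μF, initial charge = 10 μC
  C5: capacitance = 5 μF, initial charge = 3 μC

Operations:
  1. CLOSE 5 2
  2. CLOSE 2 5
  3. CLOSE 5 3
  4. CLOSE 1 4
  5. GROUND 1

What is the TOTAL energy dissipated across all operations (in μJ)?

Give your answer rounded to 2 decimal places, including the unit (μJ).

Answer: 250.72 μJ

Derivation:
Initial: C1(6μF, Q=19μC, V=3.17V), C2(1μF, Q=20μC, V=20.00V), C3(1μF, Q=15μC, V=15.00V), C4(2μF, Q=10μC, V=5.00V), C5(5μF, Q=3μC, V=0.60V)
Op 1: CLOSE 5-2: Q_total=23.00, C_total=6.00, V=3.83; Q5=19.17, Q2=3.83; dissipated=156.817
Op 2: CLOSE 2-5: Q_total=23.00, C_total=6.00, V=3.83; Q2=3.83, Q5=19.17; dissipated=0.000
Op 3: CLOSE 5-3: Q_total=34.17, C_total=6.00, V=5.69; Q5=28.47, Q3=5.69; dissipated=51.956
Op 4: CLOSE 1-4: Q_total=29.00, C_total=8.00, V=3.62; Q1=21.75, Q4=7.25; dissipated=2.521
Op 5: GROUND 1: Q1=0; energy lost=39.422
Total dissipated: 250.715 μJ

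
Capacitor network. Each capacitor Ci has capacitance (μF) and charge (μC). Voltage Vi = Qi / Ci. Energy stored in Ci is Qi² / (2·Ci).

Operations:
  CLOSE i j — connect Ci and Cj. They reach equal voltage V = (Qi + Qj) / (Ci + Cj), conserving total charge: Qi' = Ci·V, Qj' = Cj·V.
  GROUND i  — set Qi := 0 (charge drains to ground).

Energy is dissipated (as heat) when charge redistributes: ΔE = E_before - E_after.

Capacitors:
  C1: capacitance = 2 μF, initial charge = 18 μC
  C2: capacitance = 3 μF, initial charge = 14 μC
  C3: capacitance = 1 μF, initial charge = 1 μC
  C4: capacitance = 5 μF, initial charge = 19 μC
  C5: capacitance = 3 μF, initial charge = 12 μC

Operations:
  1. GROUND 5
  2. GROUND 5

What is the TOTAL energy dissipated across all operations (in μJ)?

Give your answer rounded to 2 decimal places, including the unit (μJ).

Initial: C1(2μF, Q=18μC, V=9.00V), C2(3μF, Q=14μC, V=4.67V), C3(1μF, Q=1μC, V=1.00V), C4(5μF, Q=19μC, V=3.80V), C5(3μF, Q=12μC, V=4.00V)
Op 1: GROUND 5: Q5=0; energy lost=24.000
Op 2: GROUND 5: Q5=0; energy lost=0.000
Total dissipated: 24.000 μJ

Answer: 24.00 μJ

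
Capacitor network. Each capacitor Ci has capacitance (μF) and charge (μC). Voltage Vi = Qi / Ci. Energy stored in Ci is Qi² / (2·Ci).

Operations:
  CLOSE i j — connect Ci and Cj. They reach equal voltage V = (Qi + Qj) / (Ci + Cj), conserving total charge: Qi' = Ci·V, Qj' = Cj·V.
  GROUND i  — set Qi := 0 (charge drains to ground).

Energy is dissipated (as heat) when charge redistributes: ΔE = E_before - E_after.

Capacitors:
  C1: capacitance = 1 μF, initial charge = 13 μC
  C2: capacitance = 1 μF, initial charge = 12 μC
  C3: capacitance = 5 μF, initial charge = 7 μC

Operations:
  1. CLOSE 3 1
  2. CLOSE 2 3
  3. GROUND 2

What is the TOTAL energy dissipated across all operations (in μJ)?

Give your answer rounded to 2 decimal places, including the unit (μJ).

Initial: C1(1μF, Q=13μC, V=13.00V), C2(1μF, Q=12μC, V=12.00V), C3(5μF, Q=7μC, V=1.40V)
Op 1: CLOSE 3-1: Q_total=20.00, C_total=6.00, V=3.33; Q3=16.67, Q1=3.33; dissipated=56.067
Op 2: CLOSE 2-3: Q_total=28.67, C_total=6.00, V=4.78; Q2=4.78, Q3=23.89; dissipated=31.296
Op 3: GROUND 2: Q2=0; energy lost=11.414
Total dissipated: 98.777 μJ

Answer: 98.78 μJ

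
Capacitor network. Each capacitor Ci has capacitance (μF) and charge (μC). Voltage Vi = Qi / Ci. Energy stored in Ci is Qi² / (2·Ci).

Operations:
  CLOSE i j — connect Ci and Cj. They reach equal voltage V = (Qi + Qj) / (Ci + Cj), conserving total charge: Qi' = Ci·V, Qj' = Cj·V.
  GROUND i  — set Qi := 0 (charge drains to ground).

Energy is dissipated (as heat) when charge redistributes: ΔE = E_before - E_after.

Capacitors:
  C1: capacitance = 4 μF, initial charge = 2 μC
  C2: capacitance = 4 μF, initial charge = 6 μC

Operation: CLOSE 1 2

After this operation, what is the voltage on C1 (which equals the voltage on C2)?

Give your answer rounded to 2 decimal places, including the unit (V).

Answer: 1.00 V

Derivation:
Initial: C1(4μF, Q=2μC, V=0.50V), C2(4μF, Q=6μC, V=1.50V)
Op 1: CLOSE 1-2: Q_total=8.00, C_total=8.00, V=1.00; Q1=4.00, Q2=4.00; dissipated=1.000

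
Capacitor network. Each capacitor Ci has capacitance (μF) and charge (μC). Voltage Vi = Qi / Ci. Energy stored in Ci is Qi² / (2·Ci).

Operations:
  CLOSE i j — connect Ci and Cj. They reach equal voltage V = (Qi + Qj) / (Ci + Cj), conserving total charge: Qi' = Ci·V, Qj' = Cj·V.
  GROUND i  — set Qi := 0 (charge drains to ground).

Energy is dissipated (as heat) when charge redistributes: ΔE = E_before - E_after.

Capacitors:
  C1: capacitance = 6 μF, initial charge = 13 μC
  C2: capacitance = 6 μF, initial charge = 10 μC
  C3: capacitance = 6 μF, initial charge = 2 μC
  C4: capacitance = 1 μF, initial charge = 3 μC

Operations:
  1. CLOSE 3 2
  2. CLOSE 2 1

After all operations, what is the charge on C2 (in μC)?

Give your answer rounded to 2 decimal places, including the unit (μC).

Initial: C1(6μF, Q=13μC, V=2.17V), C2(6μF, Q=10μC, V=1.67V), C3(6μF, Q=2μC, V=0.33V), C4(1μF, Q=3μC, V=3.00V)
Op 1: CLOSE 3-2: Q_total=12.00, C_total=12.00, V=1.00; Q3=6.00, Q2=6.00; dissipated=2.667
Op 2: CLOSE 2-1: Q_total=19.00, C_total=12.00, V=1.58; Q2=9.50, Q1=9.50; dissipated=2.042
Final charges: Q1=9.50, Q2=9.50, Q3=6.00, Q4=3.00

Answer: 9.50 μC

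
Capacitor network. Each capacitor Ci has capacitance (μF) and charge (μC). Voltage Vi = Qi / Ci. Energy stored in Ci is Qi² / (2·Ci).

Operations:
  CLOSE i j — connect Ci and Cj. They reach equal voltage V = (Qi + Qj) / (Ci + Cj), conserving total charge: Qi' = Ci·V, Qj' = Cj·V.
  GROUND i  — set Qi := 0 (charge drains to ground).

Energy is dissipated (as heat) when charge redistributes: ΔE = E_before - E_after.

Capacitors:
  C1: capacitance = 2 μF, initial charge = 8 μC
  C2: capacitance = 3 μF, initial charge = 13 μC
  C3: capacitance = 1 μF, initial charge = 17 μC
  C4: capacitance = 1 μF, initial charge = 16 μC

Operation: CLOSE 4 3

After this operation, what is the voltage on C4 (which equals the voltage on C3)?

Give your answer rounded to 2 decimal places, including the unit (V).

Initial: C1(2μF, Q=8μC, V=4.00V), C2(3μF, Q=13μC, V=4.33V), C3(1μF, Q=17μC, V=17.00V), C4(1μF, Q=16μC, V=16.00V)
Op 1: CLOSE 4-3: Q_total=33.00, C_total=2.00, V=16.50; Q4=16.50, Q3=16.50; dissipated=0.250

Answer: 16.50 V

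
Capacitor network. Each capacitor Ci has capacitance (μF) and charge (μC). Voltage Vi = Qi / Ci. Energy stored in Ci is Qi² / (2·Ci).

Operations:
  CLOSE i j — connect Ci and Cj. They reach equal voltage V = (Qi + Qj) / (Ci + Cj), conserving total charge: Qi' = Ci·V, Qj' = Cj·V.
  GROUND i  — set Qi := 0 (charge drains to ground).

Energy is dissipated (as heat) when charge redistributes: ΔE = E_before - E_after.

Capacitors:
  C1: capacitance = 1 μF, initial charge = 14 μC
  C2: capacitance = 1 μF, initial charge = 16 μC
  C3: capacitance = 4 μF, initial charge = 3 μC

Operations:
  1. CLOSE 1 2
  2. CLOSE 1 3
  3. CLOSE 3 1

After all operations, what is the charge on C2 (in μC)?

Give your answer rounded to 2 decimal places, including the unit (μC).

Initial: C1(1μF, Q=14μC, V=14.00V), C2(1μF, Q=16μC, V=16.00V), C3(4μF, Q=3μC, V=0.75V)
Op 1: CLOSE 1-2: Q_total=30.00, C_total=2.00, V=15.00; Q1=15.00, Q2=15.00; dissipated=1.000
Op 2: CLOSE 1-3: Q_total=18.00, C_total=5.00, V=3.60; Q1=3.60, Q3=14.40; dissipated=81.225
Op 3: CLOSE 3-1: Q_total=18.00, C_total=5.00, V=3.60; Q3=14.40, Q1=3.60; dissipated=0.000
Final charges: Q1=3.60, Q2=15.00, Q3=14.40

Answer: 15.00 μC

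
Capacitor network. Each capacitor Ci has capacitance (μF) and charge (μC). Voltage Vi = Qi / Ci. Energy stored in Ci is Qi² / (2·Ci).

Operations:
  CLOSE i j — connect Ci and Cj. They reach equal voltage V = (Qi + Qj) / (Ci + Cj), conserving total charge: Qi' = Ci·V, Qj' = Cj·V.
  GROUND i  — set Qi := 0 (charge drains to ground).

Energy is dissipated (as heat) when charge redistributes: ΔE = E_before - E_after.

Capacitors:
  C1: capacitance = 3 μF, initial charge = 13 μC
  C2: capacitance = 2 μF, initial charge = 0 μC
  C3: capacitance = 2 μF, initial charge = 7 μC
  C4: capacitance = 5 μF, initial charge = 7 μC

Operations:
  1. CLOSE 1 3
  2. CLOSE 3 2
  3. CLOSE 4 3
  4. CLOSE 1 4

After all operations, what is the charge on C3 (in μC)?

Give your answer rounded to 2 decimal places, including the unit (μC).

Answer: 3.14 μC

Derivation:
Initial: C1(3μF, Q=13μC, V=4.33V), C2(2μF, Q=0μC, V=0.00V), C3(2μF, Q=7μC, V=3.50V), C4(5μF, Q=7μC, V=1.40V)
Op 1: CLOSE 1-3: Q_total=20.00, C_total=5.00, V=4.00; Q1=12.00, Q3=8.00; dissipated=0.417
Op 2: CLOSE 3-2: Q_total=8.00, C_total=4.00, V=2.00; Q3=4.00, Q2=4.00; dissipated=8.000
Op 3: CLOSE 4-3: Q_total=11.00, C_total=7.00, V=1.57; Q4=7.86, Q3=3.14; dissipated=0.257
Op 4: CLOSE 1-4: Q_total=19.86, C_total=8.00, V=2.48; Q1=7.45, Q4=12.41; dissipated=5.529
Final charges: Q1=7.45, Q2=4.00, Q3=3.14, Q4=12.41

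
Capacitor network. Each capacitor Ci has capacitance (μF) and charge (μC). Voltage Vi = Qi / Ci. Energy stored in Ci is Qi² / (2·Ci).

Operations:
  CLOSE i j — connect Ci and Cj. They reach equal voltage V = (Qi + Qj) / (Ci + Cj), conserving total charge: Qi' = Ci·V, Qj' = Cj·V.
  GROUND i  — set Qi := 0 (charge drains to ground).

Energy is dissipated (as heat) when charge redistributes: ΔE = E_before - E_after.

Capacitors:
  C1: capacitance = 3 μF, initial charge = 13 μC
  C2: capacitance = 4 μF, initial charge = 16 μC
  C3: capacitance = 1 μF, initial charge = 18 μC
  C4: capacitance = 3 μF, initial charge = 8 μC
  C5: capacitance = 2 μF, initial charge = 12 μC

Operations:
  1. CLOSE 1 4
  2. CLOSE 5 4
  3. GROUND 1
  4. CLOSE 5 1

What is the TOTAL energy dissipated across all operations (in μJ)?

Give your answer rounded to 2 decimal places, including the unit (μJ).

Answer: 36.36 μJ

Derivation:
Initial: C1(3μF, Q=13μC, V=4.33V), C2(4μF, Q=16μC, V=4.00V), C3(1μF, Q=18μC, V=18.00V), C4(3μF, Q=8μC, V=2.67V), C5(2μF, Q=12μC, V=6.00V)
Op 1: CLOSE 1-4: Q_total=21.00, C_total=6.00, V=3.50; Q1=10.50, Q4=10.50; dissipated=2.083
Op 2: CLOSE 5-4: Q_total=22.50, C_total=5.00, V=4.50; Q5=9.00, Q4=13.50; dissipated=3.750
Op 3: GROUND 1: Q1=0; energy lost=18.375
Op 4: CLOSE 5-1: Q_total=9.00, C_total=5.00, V=1.80; Q5=3.60, Q1=5.40; dissipated=12.150
Total dissipated: 36.358 μJ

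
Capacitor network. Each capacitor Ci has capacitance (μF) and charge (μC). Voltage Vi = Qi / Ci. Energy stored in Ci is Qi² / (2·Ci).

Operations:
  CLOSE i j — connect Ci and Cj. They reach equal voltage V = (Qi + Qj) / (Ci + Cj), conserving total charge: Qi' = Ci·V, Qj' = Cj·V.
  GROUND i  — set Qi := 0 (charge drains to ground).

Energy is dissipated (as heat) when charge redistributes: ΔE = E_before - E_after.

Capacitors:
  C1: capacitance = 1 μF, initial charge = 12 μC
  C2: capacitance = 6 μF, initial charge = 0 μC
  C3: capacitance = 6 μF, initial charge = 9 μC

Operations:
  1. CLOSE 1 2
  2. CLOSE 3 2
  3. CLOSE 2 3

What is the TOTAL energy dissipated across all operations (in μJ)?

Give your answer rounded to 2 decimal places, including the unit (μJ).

Answer: 61.78 μJ

Derivation:
Initial: C1(1μF, Q=12μC, V=12.00V), C2(6μF, Q=0μC, V=0.00V), C3(6μF, Q=9μC, V=1.50V)
Op 1: CLOSE 1-2: Q_total=12.00, C_total=7.00, V=1.71; Q1=1.71, Q2=10.29; dissipated=61.714
Op 2: CLOSE 3-2: Q_total=19.29, C_total=12.00, V=1.61; Q3=9.64, Q2=9.64; dissipated=0.069
Op 3: CLOSE 2-3: Q_total=19.29, C_total=12.00, V=1.61; Q2=9.64, Q3=9.64; dissipated=0.000
Total dissipated: 61.783 μJ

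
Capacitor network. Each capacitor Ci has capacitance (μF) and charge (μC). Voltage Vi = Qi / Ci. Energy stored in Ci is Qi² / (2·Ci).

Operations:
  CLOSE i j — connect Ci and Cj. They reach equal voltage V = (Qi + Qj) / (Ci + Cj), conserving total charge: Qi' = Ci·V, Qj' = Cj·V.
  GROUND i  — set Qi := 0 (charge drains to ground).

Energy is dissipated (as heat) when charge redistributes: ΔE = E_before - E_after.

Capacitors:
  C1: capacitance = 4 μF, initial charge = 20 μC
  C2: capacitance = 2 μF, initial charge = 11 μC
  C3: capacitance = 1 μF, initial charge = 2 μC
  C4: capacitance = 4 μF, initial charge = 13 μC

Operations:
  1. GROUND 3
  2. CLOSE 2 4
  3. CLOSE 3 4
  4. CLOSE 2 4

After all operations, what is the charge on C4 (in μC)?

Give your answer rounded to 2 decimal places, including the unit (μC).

Answer: 13.87 μC

Derivation:
Initial: C1(4μF, Q=20μC, V=5.00V), C2(2μF, Q=11μC, V=5.50V), C3(1μF, Q=2μC, V=2.00V), C4(4μF, Q=13μC, V=3.25V)
Op 1: GROUND 3: Q3=0; energy lost=2.000
Op 2: CLOSE 2-4: Q_total=24.00, C_total=6.00, V=4.00; Q2=8.00, Q4=16.00; dissipated=3.375
Op 3: CLOSE 3-4: Q_total=16.00, C_total=5.00, V=3.20; Q3=3.20, Q4=12.80; dissipated=6.400
Op 4: CLOSE 2-4: Q_total=20.80, C_total=6.00, V=3.47; Q2=6.93, Q4=13.87; dissipated=0.427
Final charges: Q1=20.00, Q2=6.93, Q3=3.20, Q4=13.87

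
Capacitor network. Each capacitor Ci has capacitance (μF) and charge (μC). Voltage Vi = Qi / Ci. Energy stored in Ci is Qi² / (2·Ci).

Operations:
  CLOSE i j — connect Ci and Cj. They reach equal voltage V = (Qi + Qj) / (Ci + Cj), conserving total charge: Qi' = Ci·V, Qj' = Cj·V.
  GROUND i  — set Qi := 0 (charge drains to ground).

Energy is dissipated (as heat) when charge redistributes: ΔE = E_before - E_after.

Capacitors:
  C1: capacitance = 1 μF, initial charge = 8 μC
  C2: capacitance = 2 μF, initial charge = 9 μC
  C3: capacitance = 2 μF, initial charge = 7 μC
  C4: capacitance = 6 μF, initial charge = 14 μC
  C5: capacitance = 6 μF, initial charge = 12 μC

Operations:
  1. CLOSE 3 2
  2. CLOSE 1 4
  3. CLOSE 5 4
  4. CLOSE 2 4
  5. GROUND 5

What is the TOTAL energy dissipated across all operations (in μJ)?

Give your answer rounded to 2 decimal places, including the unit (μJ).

Initial: C1(1μF, Q=8μC, V=8.00V), C2(2μF, Q=9μC, V=4.50V), C3(2μF, Q=7μC, V=3.50V), C4(6μF, Q=14μC, V=2.33V), C5(6μF, Q=12μC, V=2.00V)
Op 1: CLOSE 3-2: Q_total=16.00, C_total=4.00, V=4.00; Q3=8.00, Q2=8.00; dissipated=0.500
Op 2: CLOSE 1-4: Q_total=22.00, C_total=7.00, V=3.14; Q1=3.14, Q4=18.86; dissipated=13.762
Op 3: CLOSE 5-4: Q_total=30.86, C_total=12.00, V=2.57; Q5=15.43, Q4=15.43; dissipated=1.959
Op 4: CLOSE 2-4: Q_total=23.43, C_total=8.00, V=2.93; Q2=5.86, Q4=17.57; dissipated=1.531
Op 5: GROUND 5: Q5=0; energy lost=19.837
Total dissipated: 37.588 μJ

Answer: 37.59 μJ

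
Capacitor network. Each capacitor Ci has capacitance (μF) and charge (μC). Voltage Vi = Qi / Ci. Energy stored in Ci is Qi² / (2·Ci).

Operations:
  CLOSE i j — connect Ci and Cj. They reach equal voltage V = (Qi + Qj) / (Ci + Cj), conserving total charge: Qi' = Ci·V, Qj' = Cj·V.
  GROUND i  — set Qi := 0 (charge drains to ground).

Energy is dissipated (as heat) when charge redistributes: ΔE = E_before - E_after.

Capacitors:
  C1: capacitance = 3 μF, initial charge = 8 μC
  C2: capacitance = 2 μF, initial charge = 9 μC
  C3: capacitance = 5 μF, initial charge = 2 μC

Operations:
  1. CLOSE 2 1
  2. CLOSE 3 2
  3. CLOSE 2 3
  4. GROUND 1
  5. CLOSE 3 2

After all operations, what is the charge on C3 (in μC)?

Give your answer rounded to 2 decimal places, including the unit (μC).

Answer: 6.29 μC

Derivation:
Initial: C1(3μF, Q=8μC, V=2.67V), C2(2μF, Q=9μC, V=4.50V), C3(5μF, Q=2μC, V=0.40V)
Op 1: CLOSE 2-1: Q_total=17.00, C_total=5.00, V=3.40; Q2=6.80, Q1=10.20; dissipated=2.017
Op 2: CLOSE 3-2: Q_total=8.80, C_total=7.00, V=1.26; Q3=6.29, Q2=2.51; dissipated=6.429
Op 3: CLOSE 2-3: Q_total=8.80, C_total=7.00, V=1.26; Q2=2.51, Q3=6.29; dissipated=0.000
Op 4: GROUND 1: Q1=0; energy lost=17.340
Op 5: CLOSE 3-2: Q_total=8.80, C_total=7.00, V=1.26; Q3=6.29, Q2=2.51; dissipated=0.000
Final charges: Q1=0.00, Q2=2.51, Q3=6.29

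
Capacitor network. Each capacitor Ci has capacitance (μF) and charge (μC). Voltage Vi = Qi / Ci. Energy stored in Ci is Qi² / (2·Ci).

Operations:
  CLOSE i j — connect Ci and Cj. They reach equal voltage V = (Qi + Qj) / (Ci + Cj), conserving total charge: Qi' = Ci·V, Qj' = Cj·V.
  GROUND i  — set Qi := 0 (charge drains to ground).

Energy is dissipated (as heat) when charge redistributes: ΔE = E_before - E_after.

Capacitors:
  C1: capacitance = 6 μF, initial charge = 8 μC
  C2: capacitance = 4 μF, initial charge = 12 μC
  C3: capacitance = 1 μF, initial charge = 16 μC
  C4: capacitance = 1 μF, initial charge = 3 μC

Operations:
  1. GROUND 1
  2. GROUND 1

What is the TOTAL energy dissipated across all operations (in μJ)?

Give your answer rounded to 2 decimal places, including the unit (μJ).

Initial: C1(6μF, Q=8μC, V=1.33V), C2(4μF, Q=12μC, V=3.00V), C3(1μF, Q=16μC, V=16.00V), C4(1μF, Q=3μC, V=3.00V)
Op 1: GROUND 1: Q1=0; energy lost=5.333
Op 2: GROUND 1: Q1=0; energy lost=0.000
Total dissipated: 5.333 μJ

Answer: 5.33 μJ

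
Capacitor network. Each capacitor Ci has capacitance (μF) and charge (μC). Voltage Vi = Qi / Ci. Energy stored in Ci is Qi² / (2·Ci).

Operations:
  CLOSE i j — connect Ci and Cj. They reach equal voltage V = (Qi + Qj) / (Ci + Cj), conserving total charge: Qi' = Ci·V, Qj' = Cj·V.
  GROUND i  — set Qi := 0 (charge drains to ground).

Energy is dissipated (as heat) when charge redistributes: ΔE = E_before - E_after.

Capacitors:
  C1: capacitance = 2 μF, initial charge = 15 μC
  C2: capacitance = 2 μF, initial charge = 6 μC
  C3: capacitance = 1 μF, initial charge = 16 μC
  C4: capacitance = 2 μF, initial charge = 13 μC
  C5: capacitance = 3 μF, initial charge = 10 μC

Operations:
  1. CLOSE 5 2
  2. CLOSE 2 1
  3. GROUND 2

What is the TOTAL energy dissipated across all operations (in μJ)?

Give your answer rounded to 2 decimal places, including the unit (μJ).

Initial: C1(2μF, Q=15μC, V=7.50V), C2(2μF, Q=6μC, V=3.00V), C3(1μF, Q=16μC, V=16.00V), C4(2μF, Q=13μC, V=6.50V), C5(3μF, Q=10μC, V=3.33V)
Op 1: CLOSE 5-2: Q_total=16.00, C_total=5.00, V=3.20; Q5=9.60, Q2=6.40; dissipated=0.067
Op 2: CLOSE 2-1: Q_total=21.40, C_total=4.00, V=5.35; Q2=10.70, Q1=10.70; dissipated=9.245
Op 3: GROUND 2: Q2=0; energy lost=28.622
Total dissipated: 37.934 μJ

Answer: 37.93 μJ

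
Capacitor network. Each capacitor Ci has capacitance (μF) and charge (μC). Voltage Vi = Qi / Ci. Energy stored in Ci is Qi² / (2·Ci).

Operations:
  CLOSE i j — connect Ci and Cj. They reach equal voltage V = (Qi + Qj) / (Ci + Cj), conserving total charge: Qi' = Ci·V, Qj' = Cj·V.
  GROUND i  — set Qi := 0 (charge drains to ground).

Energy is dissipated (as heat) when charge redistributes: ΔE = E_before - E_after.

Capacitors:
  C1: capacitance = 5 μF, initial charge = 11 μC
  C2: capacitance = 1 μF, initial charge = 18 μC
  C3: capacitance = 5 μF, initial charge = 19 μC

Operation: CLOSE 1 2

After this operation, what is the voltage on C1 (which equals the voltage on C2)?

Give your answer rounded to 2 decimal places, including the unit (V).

Answer: 4.83 V

Derivation:
Initial: C1(5μF, Q=11μC, V=2.20V), C2(1μF, Q=18μC, V=18.00V), C3(5μF, Q=19μC, V=3.80V)
Op 1: CLOSE 1-2: Q_total=29.00, C_total=6.00, V=4.83; Q1=24.17, Q2=4.83; dissipated=104.017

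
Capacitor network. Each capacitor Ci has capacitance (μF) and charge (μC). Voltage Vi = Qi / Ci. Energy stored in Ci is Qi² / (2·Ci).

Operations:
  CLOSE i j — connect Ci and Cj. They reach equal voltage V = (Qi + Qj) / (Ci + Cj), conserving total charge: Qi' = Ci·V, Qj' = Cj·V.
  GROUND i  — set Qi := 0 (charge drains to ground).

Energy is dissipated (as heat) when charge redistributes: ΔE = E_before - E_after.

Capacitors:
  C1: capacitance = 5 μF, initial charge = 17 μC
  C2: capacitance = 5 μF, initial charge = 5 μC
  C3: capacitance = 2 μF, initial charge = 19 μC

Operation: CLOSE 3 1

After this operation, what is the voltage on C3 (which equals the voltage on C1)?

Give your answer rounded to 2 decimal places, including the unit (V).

Initial: C1(5μF, Q=17μC, V=3.40V), C2(5μF, Q=5μC, V=1.00V), C3(2μF, Q=19μC, V=9.50V)
Op 1: CLOSE 3-1: Q_total=36.00, C_total=7.00, V=5.14; Q3=10.29, Q1=25.71; dissipated=26.579

Answer: 5.14 V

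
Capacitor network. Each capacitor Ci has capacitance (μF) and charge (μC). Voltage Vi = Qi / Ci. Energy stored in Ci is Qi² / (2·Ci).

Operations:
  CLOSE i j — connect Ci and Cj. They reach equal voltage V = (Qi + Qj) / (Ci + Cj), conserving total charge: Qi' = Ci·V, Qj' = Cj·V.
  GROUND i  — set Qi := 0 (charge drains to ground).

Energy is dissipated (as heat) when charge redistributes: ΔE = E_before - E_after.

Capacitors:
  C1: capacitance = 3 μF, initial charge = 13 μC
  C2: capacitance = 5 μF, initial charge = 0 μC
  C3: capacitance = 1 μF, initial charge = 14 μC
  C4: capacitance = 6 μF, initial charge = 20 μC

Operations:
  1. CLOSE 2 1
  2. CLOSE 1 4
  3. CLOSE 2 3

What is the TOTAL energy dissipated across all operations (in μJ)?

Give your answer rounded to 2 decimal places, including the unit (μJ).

Initial: C1(3μF, Q=13μC, V=4.33V), C2(5μF, Q=0μC, V=0.00V), C3(1μF, Q=14μC, V=14.00V), C4(6μF, Q=20μC, V=3.33V)
Op 1: CLOSE 2-1: Q_total=13.00, C_total=8.00, V=1.62; Q2=8.12, Q1=4.88; dissipated=17.604
Op 2: CLOSE 1-4: Q_total=24.88, C_total=9.00, V=2.76; Q1=8.29, Q4=16.58; dissipated=2.918
Op 3: CLOSE 2-3: Q_total=22.12, C_total=6.00, V=3.69; Q2=18.44, Q3=3.69; dissipated=63.809
Total dissipated: 84.331 μJ

Answer: 84.33 μJ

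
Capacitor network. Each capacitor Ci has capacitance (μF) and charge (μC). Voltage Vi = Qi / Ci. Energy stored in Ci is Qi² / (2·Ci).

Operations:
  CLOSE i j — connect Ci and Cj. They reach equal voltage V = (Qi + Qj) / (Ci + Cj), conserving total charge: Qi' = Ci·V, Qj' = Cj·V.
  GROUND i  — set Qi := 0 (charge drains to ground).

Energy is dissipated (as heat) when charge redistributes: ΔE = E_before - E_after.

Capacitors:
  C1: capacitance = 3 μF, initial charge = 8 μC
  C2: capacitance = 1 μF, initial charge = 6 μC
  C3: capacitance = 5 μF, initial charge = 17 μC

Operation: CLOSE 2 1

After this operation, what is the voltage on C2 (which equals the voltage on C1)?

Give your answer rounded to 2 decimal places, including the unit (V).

Answer: 3.50 V

Derivation:
Initial: C1(3μF, Q=8μC, V=2.67V), C2(1μF, Q=6μC, V=6.00V), C3(5μF, Q=17μC, V=3.40V)
Op 1: CLOSE 2-1: Q_total=14.00, C_total=4.00, V=3.50; Q2=3.50, Q1=10.50; dissipated=4.167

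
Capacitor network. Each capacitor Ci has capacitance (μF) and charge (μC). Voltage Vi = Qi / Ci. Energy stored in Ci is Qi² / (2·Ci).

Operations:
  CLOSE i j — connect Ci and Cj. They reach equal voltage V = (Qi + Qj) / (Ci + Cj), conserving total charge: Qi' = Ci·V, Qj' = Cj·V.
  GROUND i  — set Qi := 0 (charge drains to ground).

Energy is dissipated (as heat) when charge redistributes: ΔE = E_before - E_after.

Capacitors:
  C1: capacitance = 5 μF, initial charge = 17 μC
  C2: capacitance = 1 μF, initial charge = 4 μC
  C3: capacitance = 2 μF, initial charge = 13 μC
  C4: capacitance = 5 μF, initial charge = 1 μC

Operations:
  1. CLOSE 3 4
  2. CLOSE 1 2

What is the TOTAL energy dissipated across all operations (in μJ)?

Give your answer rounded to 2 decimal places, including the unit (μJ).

Initial: C1(5μF, Q=17μC, V=3.40V), C2(1μF, Q=4μC, V=4.00V), C3(2μF, Q=13μC, V=6.50V), C4(5μF, Q=1μC, V=0.20V)
Op 1: CLOSE 3-4: Q_total=14.00, C_total=7.00, V=2.00; Q3=4.00, Q4=10.00; dissipated=28.350
Op 2: CLOSE 1-2: Q_total=21.00, C_total=6.00, V=3.50; Q1=17.50, Q2=3.50; dissipated=0.150
Total dissipated: 28.500 μJ

Answer: 28.50 μJ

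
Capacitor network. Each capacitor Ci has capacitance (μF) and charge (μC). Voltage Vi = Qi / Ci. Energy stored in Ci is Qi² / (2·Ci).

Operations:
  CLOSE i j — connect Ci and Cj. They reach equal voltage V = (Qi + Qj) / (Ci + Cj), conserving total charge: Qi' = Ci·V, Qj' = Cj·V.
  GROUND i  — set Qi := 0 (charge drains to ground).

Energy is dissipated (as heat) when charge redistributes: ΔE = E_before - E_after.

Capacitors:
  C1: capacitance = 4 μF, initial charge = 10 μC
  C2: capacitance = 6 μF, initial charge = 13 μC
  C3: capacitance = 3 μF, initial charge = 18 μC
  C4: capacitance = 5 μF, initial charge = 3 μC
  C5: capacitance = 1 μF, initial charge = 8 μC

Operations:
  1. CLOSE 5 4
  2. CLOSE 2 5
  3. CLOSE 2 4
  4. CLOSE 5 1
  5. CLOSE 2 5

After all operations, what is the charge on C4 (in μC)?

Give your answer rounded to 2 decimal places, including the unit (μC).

Answer: 9.95 μC

Derivation:
Initial: C1(4μF, Q=10μC, V=2.50V), C2(6μF, Q=13μC, V=2.17V), C3(3μF, Q=18μC, V=6.00V), C4(5μF, Q=3μC, V=0.60V), C5(1μF, Q=8μC, V=8.00V)
Op 1: CLOSE 5-4: Q_total=11.00, C_total=6.00, V=1.83; Q5=1.83, Q4=9.17; dissipated=22.817
Op 2: CLOSE 2-5: Q_total=14.83, C_total=7.00, V=2.12; Q2=12.71, Q5=2.12; dissipated=0.048
Op 3: CLOSE 2-4: Q_total=21.88, C_total=11.00, V=1.99; Q2=11.94, Q4=9.95; dissipated=0.111
Op 4: CLOSE 5-1: Q_total=12.12, C_total=5.00, V=2.42; Q5=2.42, Q1=9.70; dissipated=0.058
Op 5: CLOSE 2-5: Q_total=14.36, C_total=7.00, V=2.05; Q2=12.31, Q5=2.05; dissipated=0.081
Final charges: Q1=9.70, Q2=12.31, Q3=18.00, Q4=9.95, Q5=2.05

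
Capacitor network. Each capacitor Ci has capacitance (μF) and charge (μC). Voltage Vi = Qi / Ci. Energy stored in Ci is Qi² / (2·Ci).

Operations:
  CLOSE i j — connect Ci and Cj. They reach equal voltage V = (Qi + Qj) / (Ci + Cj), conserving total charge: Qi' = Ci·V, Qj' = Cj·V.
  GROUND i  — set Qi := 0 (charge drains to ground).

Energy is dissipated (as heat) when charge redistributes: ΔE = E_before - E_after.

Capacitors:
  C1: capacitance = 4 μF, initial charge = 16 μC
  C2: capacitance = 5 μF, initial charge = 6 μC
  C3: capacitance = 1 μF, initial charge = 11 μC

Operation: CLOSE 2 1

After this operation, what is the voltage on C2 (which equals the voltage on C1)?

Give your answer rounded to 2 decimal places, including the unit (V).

Answer: 2.44 V

Derivation:
Initial: C1(4μF, Q=16μC, V=4.00V), C2(5μF, Q=6μC, V=1.20V), C3(1μF, Q=11μC, V=11.00V)
Op 1: CLOSE 2-1: Q_total=22.00, C_total=9.00, V=2.44; Q2=12.22, Q1=9.78; dissipated=8.711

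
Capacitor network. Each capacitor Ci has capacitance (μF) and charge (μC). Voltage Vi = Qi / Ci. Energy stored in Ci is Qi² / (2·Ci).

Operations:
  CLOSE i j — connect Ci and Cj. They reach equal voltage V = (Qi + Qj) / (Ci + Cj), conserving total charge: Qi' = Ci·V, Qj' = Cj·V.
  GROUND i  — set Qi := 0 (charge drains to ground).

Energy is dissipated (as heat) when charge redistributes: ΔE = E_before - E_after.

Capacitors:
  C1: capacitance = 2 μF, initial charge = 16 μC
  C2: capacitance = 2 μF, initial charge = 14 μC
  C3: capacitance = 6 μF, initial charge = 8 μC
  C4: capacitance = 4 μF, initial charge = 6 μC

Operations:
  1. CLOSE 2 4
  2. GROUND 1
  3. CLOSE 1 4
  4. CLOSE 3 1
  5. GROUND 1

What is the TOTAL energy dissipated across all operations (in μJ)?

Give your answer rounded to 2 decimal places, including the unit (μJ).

Initial: C1(2μF, Q=16μC, V=8.00V), C2(2μF, Q=14μC, V=7.00V), C3(6μF, Q=8μC, V=1.33V), C4(4μF, Q=6μC, V=1.50V)
Op 1: CLOSE 2-4: Q_total=20.00, C_total=6.00, V=3.33; Q2=6.67, Q4=13.33; dissipated=20.167
Op 2: GROUND 1: Q1=0; energy lost=64.000
Op 3: CLOSE 1-4: Q_total=13.33, C_total=6.00, V=2.22; Q1=4.44, Q4=8.89; dissipated=7.407
Op 4: CLOSE 3-1: Q_total=12.44, C_total=8.00, V=1.56; Q3=9.33, Q1=3.11; dissipated=0.593
Op 5: GROUND 1: Q1=0; energy lost=2.420
Total dissipated: 94.586 μJ

Answer: 94.59 μJ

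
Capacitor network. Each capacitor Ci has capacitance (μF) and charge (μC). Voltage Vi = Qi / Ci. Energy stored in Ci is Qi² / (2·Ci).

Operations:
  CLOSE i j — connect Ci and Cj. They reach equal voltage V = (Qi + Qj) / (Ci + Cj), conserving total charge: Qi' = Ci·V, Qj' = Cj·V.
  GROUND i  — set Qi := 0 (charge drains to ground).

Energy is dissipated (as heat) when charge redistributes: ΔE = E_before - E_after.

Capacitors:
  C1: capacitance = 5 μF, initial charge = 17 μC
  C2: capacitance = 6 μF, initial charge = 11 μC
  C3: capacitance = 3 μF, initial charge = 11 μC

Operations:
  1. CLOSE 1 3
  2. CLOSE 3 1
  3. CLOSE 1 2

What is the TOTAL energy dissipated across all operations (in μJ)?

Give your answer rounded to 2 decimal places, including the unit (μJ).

Initial: C1(5μF, Q=17μC, V=3.40V), C2(6μF, Q=11μC, V=1.83V), C3(3μF, Q=11μC, V=3.67V)
Op 1: CLOSE 1-3: Q_total=28.00, C_total=8.00, V=3.50; Q1=17.50, Q3=10.50; dissipated=0.067
Op 2: CLOSE 3-1: Q_total=28.00, C_total=8.00, V=3.50; Q3=10.50, Q1=17.50; dissipated=0.000
Op 3: CLOSE 1-2: Q_total=28.50, C_total=11.00, V=2.59; Q1=12.95, Q2=15.55; dissipated=3.788
Total dissipated: 3.855 μJ

Answer: 3.85 μJ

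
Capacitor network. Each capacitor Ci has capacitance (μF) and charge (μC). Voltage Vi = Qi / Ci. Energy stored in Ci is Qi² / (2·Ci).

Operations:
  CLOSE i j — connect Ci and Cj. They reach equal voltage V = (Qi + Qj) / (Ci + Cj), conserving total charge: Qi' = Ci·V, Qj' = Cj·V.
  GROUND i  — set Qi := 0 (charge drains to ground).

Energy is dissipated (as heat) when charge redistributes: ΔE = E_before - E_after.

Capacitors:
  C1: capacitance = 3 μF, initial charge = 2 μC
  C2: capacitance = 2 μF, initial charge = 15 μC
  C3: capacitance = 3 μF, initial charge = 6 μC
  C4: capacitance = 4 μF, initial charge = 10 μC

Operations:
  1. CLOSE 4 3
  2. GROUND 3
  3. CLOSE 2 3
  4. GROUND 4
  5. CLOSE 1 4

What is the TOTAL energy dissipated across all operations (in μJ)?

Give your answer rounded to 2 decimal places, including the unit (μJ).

Initial: C1(3μF, Q=2μC, V=0.67V), C2(2μF, Q=15μC, V=7.50V), C3(3μF, Q=6μC, V=2.00V), C4(4μF, Q=10μC, V=2.50V)
Op 1: CLOSE 4-3: Q_total=16.00, C_total=7.00, V=2.29; Q4=9.14, Q3=6.86; dissipated=0.214
Op 2: GROUND 3: Q3=0; energy lost=7.837
Op 3: CLOSE 2-3: Q_total=15.00, C_total=5.00, V=3.00; Q2=6.00, Q3=9.00; dissipated=33.750
Op 4: GROUND 4: Q4=0; energy lost=10.449
Op 5: CLOSE 1-4: Q_total=2.00, C_total=7.00, V=0.29; Q1=0.86, Q4=1.14; dissipated=0.381
Total dissipated: 52.631 μJ

Answer: 52.63 μJ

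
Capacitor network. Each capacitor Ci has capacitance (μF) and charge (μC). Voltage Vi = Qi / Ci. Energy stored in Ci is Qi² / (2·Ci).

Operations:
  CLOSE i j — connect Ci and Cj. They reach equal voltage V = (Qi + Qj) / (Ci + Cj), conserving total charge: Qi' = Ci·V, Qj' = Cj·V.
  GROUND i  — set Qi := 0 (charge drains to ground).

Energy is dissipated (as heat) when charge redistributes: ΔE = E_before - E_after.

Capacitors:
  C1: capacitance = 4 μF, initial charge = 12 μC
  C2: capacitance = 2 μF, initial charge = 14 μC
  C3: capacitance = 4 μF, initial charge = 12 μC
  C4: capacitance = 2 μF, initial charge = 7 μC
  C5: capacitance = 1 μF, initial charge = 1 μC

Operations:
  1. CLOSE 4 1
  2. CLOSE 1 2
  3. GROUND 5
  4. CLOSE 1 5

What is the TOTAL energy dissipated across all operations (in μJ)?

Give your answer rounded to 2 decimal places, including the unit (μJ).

Initial: C1(4μF, Q=12μC, V=3.00V), C2(2μF, Q=14μC, V=7.00V), C3(4μF, Q=12μC, V=3.00V), C4(2μF, Q=7μC, V=3.50V), C5(1μF, Q=1μC, V=1.00V)
Op 1: CLOSE 4-1: Q_total=19.00, C_total=6.00, V=3.17; Q4=6.33, Q1=12.67; dissipated=0.167
Op 2: CLOSE 1-2: Q_total=26.67, C_total=6.00, V=4.44; Q1=17.78, Q2=8.89; dissipated=9.796
Op 3: GROUND 5: Q5=0; energy lost=0.500
Op 4: CLOSE 1-5: Q_total=17.78, C_total=5.00, V=3.56; Q1=14.22, Q5=3.56; dissipated=7.901
Total dissipated: 18.364 μJ

Answer: 18.36 μJ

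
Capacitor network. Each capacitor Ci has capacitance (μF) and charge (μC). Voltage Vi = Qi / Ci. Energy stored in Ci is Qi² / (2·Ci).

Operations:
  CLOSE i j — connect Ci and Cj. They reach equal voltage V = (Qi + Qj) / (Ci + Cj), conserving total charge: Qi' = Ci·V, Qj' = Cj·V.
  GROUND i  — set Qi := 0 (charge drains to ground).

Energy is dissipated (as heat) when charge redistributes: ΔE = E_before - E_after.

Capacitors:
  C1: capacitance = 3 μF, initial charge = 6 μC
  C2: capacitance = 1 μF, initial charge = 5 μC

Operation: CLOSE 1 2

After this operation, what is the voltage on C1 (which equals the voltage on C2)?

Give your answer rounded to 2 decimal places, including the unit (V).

Initial: C1(3μF, Q=6μC, V=2.00V), C2(1μF, Q=5μC, V=5.00V)
Op 1: CLOSE 1-2: Q_total=11.00, C_total=4.00, V=2.75; Q1=8.25, Q2=2.75; dissipated=3.375

Answer: 2.75 V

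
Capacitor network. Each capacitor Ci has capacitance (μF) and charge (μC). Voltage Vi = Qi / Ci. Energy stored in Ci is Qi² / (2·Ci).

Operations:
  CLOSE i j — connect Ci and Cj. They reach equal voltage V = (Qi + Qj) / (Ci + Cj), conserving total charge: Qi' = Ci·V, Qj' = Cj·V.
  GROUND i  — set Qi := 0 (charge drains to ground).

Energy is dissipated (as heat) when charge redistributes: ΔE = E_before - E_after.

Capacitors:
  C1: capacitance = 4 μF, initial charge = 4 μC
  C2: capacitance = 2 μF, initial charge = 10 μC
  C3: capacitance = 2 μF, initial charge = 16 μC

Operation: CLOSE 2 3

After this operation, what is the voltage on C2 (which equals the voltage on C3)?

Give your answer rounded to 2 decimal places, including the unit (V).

Answer: 6.50 V

Derivation:
Initial: C1(4μF, Q=4μC, V=1.00V), C2(2μF, Q=10μC, V=5.00V), C3(2μF, Q=16μC, V=8.00V)
Op 1: CLOSE 2-3: Q_total=26.00, C_total=4.00, V=6.50; Q2=13.00, Q3=13.00; dissipated=4.500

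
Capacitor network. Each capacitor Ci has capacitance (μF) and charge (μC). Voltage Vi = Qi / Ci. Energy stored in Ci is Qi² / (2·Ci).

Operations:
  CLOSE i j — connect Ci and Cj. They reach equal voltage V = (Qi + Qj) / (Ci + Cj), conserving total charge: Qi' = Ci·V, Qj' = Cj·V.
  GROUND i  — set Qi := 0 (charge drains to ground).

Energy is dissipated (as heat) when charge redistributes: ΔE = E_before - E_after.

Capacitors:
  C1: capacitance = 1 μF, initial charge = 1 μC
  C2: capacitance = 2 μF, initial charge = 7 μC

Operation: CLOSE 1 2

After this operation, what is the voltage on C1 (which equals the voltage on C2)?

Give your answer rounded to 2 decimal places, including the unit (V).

Answer: 2.67 V

Derivation:
Initial: C1(1μF, Q=1μC, V=1.00V), C2(2μF, Q=7μC, V=3.50V)
Op 1: CLOSE 1-2: Q_total=8.00, C_total=3.00, V=2.67; Q1=2.67, Q2=5.33; dissipated=2.083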